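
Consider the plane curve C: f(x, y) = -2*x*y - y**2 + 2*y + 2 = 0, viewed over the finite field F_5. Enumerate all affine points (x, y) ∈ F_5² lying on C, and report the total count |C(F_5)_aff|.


Affine F_5-points: {(3, 2), (3, 4), (4, 1), (4, 3)}; count = 4.

For each of the 25 pairs (x, y) ∈ F_5², evaluate f(x, y) mod 5. Record the zeros.
  x = 0: [0↦2, 1↦3, 2↦2, 3↦4, 4↦4]  zeros at y ∈ ∅
  x = 1: [0↦2, 1↦1, 2↦3, 3↦3, 4↦1]  zeros at y ∈ ∅
  x = 2: [0↦2, 1↦4, 2↦4, 3↦2, 4↦3]  zeros at y ∈ ∅
  x = 3: [0↦2, 1↦2, 2↦0, 3↦1, 4↦0]  zeros at y ∈ {2, 4}
  x = 4: [0↦2, 1↦0, 2↦1, 3↦0, 4↦2]  zeros at y ∈ {1, 3}
Collecting zeros: affine points = {(3, 2), (3, 4), (4, 1), (4, 3)}.
Total count |C(F_5)_aff| = 4.


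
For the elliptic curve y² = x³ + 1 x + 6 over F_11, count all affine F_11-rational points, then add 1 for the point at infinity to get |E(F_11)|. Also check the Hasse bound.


Affine points = {(2, 4), (2, 7), (3, 5), (3, 6), (5, 2), (5, 9), (7, 2), (7, 9), (8, 3), (8, 8), (10, 2), (10, 9)}; affine count = 12; |E(F_11)| = 13.

Discriminant check: Δ ∝ 4a³ + 27b² = 4·1³ + 27·6² = 4·1 + 27·36 ≡ 8 (mod 11). Nonzero ⇒ E is nonsingular.
For each x ∈ F_11, compute rhs = x³ + 1·x + 6 mod 11, then count y ∈ F_11 with y² ≡ rhs.
  x = 0: rhs = 6, matching y values: none (0 points).
  x = 1: rhs = 8, matching y values: none (0 points).
  x = 2: rhs = 5, matching y values: 4, 7 (2 points).
  x = 3: rhs = 3, matching y values: 5, 6 (2 points).
  x = 4: rhs = 8, matching y values: none (0 points).
  x = 5: rhs = 4, matching y values: 2, 9 (2 points).
  x = 6: rhs = 8, matching y values: none (0 points).
  x = 7: rhs = 4, matching y values: 2, 9 (2 points).
  x = 8: rhs = 9, matching y values: 3, 8 (2 points).
  x = 9: rhs = 7, matching y values: none (0 points).
  x = 10: rhs = 4, matching y values: 2, 9 (2 points).
Total affine count: 12.
Full point count |E(F_11)| = 12 + 1 = 13.
Hasse bound: |13 − (11+1)| = |1| = 1 ≤ 2√11 ≈ 6.6332 ✓.


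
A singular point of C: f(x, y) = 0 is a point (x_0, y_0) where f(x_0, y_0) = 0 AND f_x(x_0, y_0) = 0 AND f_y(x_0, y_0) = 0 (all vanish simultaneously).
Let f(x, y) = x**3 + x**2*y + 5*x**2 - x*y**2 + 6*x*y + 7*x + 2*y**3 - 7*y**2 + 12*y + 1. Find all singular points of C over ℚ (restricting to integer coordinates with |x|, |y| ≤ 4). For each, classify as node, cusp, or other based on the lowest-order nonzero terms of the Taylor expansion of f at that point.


Singular points: {(-2, 1)}; classification: cusp.

Compute partial derivatives:
  f_x = 3*x**2 + 2*x*y + 10*x - y**2 + 6*y + 7.
  f_y = x**2 - 2*x*y + 6*x + 6*y**2 - 14*y + 12.
Scan x_0 ∈ {−4, ..., 4}. For each x_0, f_y(x_0, y) is a polynomial in y; find its integer roots y ∈ {−4, ..., 4}, then test f_x and f at those candidates.
  x = -4: f_y(-4, y) = 6*y**2 - 6*y + 4; no integer root y with |y| ≤ 4.
  x = -3: f_y(-3, y) = 6*y**2 - 8*y + 3; no integer root y with |y| ≤ 4.
  x = -2: f_y(-2, y) = 6*y**2 - 10*y + 4; vanishes at y ∈ {1}. (-2, 1): f_x = 0, f = 0 — SINGULAR.
  x = -1: f_y(-1, y) = 6*y**2 - 12*y + 7; no integer root y with |y| ≤ 4.
  x = 0: f_y(0, y) = 6*y**2 - 14*y + 12; no integer root y with |y| ≤ 4.
  x = 1: f_y(1, y) = 6*y**2 - 16*y + 19; no integer root y with |y| ≤ 4.
  x = 2: f_y(2, y) = 6*y**2 - 18*y + 28; no integer root y with |y| ≤ 4.
  x = 3: f_y(3, y) = 6*y**2 - 20*y + 39; no integer root y with |y| ≤ 4.
  x = 4: f_y(4, y) = 6*y**2 - 22*y + 52; no integer root y with |y| ≤ 4.
Only singular point on the grid: (-2, 1).
Classify: substitute x = -2 + u, y = 1 + v and expand: f = u**3 + u**2*v - u*v**2 + 2*v**3 + v**2.
No constant or linear terms (consistent with a singular point). Quadratic part: v**2. Cubic part: u**3 + u**2*v - u*v**2 + 2*v**3.
The quadratic part v**2 is a perfect square, so there is a single (double) tangent line v = 0, i.e. y = 1. Restricting the cubic part to that line (v = 0) leaves u**3 ≠ 0, so f is not divisible by v and the branch is v² ≈ -u**3 to lowest order — this is a cusp.
Classification: cusp.


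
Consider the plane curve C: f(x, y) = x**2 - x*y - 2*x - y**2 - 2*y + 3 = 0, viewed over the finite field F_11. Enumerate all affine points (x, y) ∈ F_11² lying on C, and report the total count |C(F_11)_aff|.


Affine F_11-points: {(0, 1), (0, 8), (3, 1), (3, 5), (4, 0), (4, 5), (5, 2), (9, 0), (10, 2), (10, 8)}; count = 10.

For each of the 121 pairs (x, y) ∈ F_11², evaluate f(x, y) mod 11. Record the zeros.
  x = 0: [0↦3, 1↦0, 2↦6, 3↦10, 4↦1, 5↦1, 6↦10, 7↦6, 8↦0, 9↦3, 10↦4]  zeros at y ∈ {1, 8}
  x = 1: [0↦2, 1↦9, 2↦3, 3↦6, 4↦7, 5↦6, 6↦3, 7↦9, 8↦2, 9↦4, 10↦4]  zeros at y ∈ ∅
  x = 2: [0↦3, 1↦9, 2↦2, 3↦4, 4↦4, 5↦2, 6↦9, 7↦3, 8↦6, 9↦7, 10↦6]  zeros at y ∈ ∅
  x = 3: [0↦6, 1↦0, 2↦3, 3↦4, 4↦3, 5↦0, 6↦6, 7↦10, 8↦1, 9↦1, 10↦10]  zeros at y ∈ {1, 5}
  x = 4: [0↦0, 1↦4, 2↦6, 3↦6, 4↦4, 5↦0, 6↦5, 7↦8, 8↦9, 9↦8, 10↦5]  zeros at y ∈ {0, 5}
  x = 5: [0↦7, 1↦10, 2↦0, 3↦10, 4↦7, 5↦2, 6↦6, 7↦8, 8↦8, 9↦6, 10↦2]  zeros at y ∈ {2}
  x = 6: [0↦5, 1↦7, 2↦7, 3↦5, 4↦1, 5↦6, 6↦9, 7↦10, 8↦9, 9↦6, 10↦1]  zeros at y ∈ ∅
  x = 7: [0↦5, 1↦6, 2↦5, 3↦2, 4↦8, 5↦1, 6↦3, 7↦3, 8↦1, 9↦8, 10↦2]  zeros at y ∈ ∅
  x = 8: [0↦7, 1↦7, 2↦5, 3↦1, 4↦6, 5↦9, 6↦10, 7↦9, 8↦6, 9↦1, 10↦5]  zeros at y ∈ ∅
  x = 9: [0↦0, 1↦10, 2↦7, 3↦2, 4↦6, 5↦8, 6↦8, 7↦6, 8↦2, 9↦7, 10↦10]  zeros at y ∈ {0}
  x = 10: [0↦6, 1↦4, 2↦0, 3↦5, 4↦8, 5↦9, 6↦8, 7↦5, 8↦0, 9↦4, 10↦6]  zeros at y ∈ {2, 8}
Collecting zeros: affine points = {(0, 1), (0, 8), (3, 1), (3, 5), (4, 0), (4, 5), (5, 2), (9, 0), (10, 2), (10, 8)}.
Total count |C(F_11)_aff| = 10.


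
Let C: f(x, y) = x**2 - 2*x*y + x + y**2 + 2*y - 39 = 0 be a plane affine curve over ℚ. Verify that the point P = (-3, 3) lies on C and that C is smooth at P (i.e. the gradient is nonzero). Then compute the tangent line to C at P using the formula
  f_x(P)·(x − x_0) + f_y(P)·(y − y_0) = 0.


Tangent line at P: -11*x + 14*y - 75 = 0.

Step 1: f(-3, 3) = 0, so P lies on C.
Step 2: partial derivatives
  f_x(x, y) = 2*x - 2*y + 1, f_y(x, y) = -2*x + 2*y + 2.
  f_x(P) = -11, f_y(P) = 14 (gradient nonzero, so P is smooth).
Step 3: tangent line at P: -11·(x − -3) + 14·(y − 3) = 0.
Expanding: -11*x + 14*y - 75 = 0.


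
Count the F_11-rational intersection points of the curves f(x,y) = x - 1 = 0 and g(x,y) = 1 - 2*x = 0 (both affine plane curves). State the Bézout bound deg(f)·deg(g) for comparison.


Common zeros: ∅; count = 0; Bézout bound = 1.

deg(f) = 1, deg(g) = 1, so Bézout bound = 1.
Scan x ∈ F_11. For each x, list the y ∈ F_11 with f(x, y) ≡ 0 and those with g(x, y) ≡ 0 (mod 11); the common zeros in that column are the intersection.
  x = 0: f ≡ 0 at y ∈ ∅; g ≡ 0 at y ∈ ∅; common: ∅.
  x = 1: f ≡ 0 at y ∈ {0, 1, 2, 3, 4, 5, 6, 7, 8, 9, 10}; g ≡ 0 at y ∈ ∅; common: ∅.
  x = 2: f ≡ 0 at y ∈ ∅; g ≡ 0 at y ∈ ∅; common: ∅.
  x = 3: f ≡ 0 at y ∈ ∅; g ≡ 0 at y ∈ ∅; common: ∅.
  x = 4: f ≡ 0 at y ∈ ∅; g ≡ 0 at y ∈ ∅; common: ∅.
  x = 5: f ≡ 0 at y ∈ ∅; g ≡ 0 at y ∈ ∅; common: ∅.
  x = 6: f ≡ 0 at y ∈ ∅; g ≡ 0 at y ∈ {0, 1, 2, 3, 4, 5, 6, 7, 8, 9, 10}; common: ∅.
  x = 7: f ≡ 0 at y ∈ ∅; g ≡ 0 at y ∈ ∅; common: ∅.
  x = 8: f ≡ 0 at y ∈ ∅; g ≡ 0 at y ∈ ∅; common: ∅.
  x = 9: f ≡ 0 at y ∈ ∅; g ≡ 0 at y ∈ ∅; common: ∅.
  x = 10: f ≡ 0 at y ∈ ∅; g ≡ 0 at y ∈ ∅; common: ∅.
Collecting: common zeros = ∅, so the count is 0.
Comparison with the Bézout bound: 0 ≤ 1 = deg(f)·deg(g), as expected for curves with no common component (the affine F_11-count falls short of the bound because intersections may lie at infinity, over extension fields, or carry multiplicity).


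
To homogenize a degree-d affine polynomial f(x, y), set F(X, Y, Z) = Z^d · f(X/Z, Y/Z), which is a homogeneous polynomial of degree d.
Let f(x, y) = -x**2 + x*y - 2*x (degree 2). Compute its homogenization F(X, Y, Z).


F(X, Y, Z) = -X**2 + X*Y - 2*X*Z

deg(f) = 2.
Substitute x = X/Z, y = Y/Z into f, then multiply by Z^2.
  monomial -1·x^2·y^0 ↦ -1·X^2·Y^0·Z^0.
  monomial 1·x^1·y^1 ↦ 1·X^1·Y^1·Z^0.
  monomial -2·x^1·y^0 ↦ -2·X^1·Y^0·Z^1.
Collecting: F(X, Y, Z) = -X**2 + X*Y - 2*X*Z.


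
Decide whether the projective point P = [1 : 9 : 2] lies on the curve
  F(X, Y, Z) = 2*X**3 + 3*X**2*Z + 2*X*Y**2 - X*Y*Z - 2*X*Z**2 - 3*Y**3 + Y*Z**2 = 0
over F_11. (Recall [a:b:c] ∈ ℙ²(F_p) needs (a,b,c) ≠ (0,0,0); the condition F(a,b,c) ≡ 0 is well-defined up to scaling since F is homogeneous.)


F(1,9,2) ≡ 6 (mod 11); P is NOT on the curve.

Evaluate F(1, 9, 2) term-by-term (mod 11).
  2*X**3 ↦ 2·1·1·1 = 2
  3*X**2*Z ↦ 3·1·1·2 = 6
  2*X*Y**2 ↦ 2·1·81·1 = 162
  -X*Y*Z ↦ -1·1·9·2 = -18
  -2*X*Z**2 ↦ -2·1·1·4 = -8
  -3*Y**3 ↦ -3·1·729·1 = -2187
  Y*Z**2 ↦ 1·1·9·4 = 36
Sum: F(1, 9, 2) = (2) + (6) + (162) + (-18) + (-8) + (-2187) + (36) = -2007.
Reducing mod 11: -2007 ≡ 6 (mod 11).
Since F(a, b, c) ≡ 6 ≠ 0 (mod 11), P does NOT lie on the curve.


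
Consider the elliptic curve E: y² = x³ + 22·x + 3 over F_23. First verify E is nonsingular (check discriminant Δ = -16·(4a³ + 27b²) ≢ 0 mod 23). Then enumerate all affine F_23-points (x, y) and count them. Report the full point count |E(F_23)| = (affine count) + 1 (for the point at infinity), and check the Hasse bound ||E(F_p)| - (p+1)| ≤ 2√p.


Affine points = {(0, 7), (0, 16), (1, 7), (1, 16), (2, 3), (2, 20), (3, 2), (3, 21), (5, 10), (5, 13), (6, 11), (6, 12), (8, 1), (8, 22), (10, 2), (10, 21), (11, 9), (11, 14), (13, 5), (13, 18), (16, 9), (16, 14), (17, 0), (19, 9), (19, 14), (20, 5), (20, 18), (22, 7), (22, 16)}; affine count = 29; |E(F_23)| = 30.

Discriminant check: Δ ∝ 4a³ + 27b² = 4·22³ + 27·3² = 4·10648 + 27·9 ≡ 9 (mod 23). Nonzero ⇒ E is nonsingular.
For each x ∈ F_23, compute rhs = x³ + 22·x + 3 mod 23, then count y ∈ F_23 with y² ≡ rhs.
  x = 0: rhs = 3, matching y values: 7, 16 (2 points).
  x = 1: rhs = 3, matching y values: 7, 16 (2 points).
  x = 2: rhs = 9, matching y values: 3, 20 (2 points).
  x = 3: rhs = 4, matching y values: 2, 21 (2 points).
  x = 4: rhs = 17, matching y values: none (0 points).
  x = 5: rhs = 8, matching y values: 10, 13 (2 points).
  x = 6: rhs = 6, matching y values: 11, 12 (2 points).
  x = 7: rhs = 17, matching y values: none (0 points).
  x = 8: rhs = 1, matching y values: 1, 22 (2 points).
  x = 9: rhs = 10, matching y values: none (0 points).
  x = 10: rhs = 4, matching y values: 2, 21 (2 points).
  x = 11: rhs = 12, matching y values: 9, 14 (2 points).
  x = 12: rhs = 17, matching y values: none (0 points).
  x = 13: rhs = 2, matching y values: 5, 18 (2 points).
  x = 14: rhs = 19, matching y values: none (0 points).
  x = 15: rhs = 5, matching y values: none (0 points).
  x = 16: rhs = 12, matching y values: 9, 14 (2 points).
  x = 17: rhs = 0, matching y values: 0 (1 points).
  x = 18: rhs = 21, matching y values: none (0 points).
  x = 19: rhs = 12, matching y values: 9, 14 (2 points).
  x = 20: rhs = 2, matching y values: 5, 18 (2 points).
  x = 21: rhs = 20, matching y values: none (0 points).
  x = 22: rhs = 3, matching y values: 7, 16 (2 points).
Total affine count: 29.
Full point count |E(F_23)| = 29 + 1 = 30.
Hasse bound: |30 − (23+1)| = |6| = 6 ≤ 2√23 ≈ 9.5917 ✓.


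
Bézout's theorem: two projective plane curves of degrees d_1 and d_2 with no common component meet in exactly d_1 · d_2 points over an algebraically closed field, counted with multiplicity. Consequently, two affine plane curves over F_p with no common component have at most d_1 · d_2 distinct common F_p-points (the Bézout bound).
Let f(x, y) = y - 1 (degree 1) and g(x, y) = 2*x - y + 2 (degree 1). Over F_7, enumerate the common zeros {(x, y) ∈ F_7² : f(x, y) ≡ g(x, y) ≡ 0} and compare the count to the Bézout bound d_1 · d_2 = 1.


Common zeros: {(3, 1)}; count = 1; Bézout bound = 1.

deg(f) = 1, deg(g) = 1, so Bézout bound = 1.
Scan x ∈ F_7. For each x, list the y ∈ F_7 with f(x, y) ≡ 0 and those with g(x, y) ≡ 0 (mod 7); the common zeros in that column are the intersection.
  x = 0: f ≡ 0 at y ∈ {1}; g ≡ 0 at y ∈ {2}; common: ∅.
  x = 1: f ≡ 0 at y ∈ {1}; g ≡ 0 at y ∈ {4}; common: ∅.
  x = 2: f ≡ 0 at y ∈ {1}; g ≡ 0 at y ∈ {6}; common: ∅.
  x = 3: f ≡ 0 at y ∈ {1}; g ≡ 0 at y ∈ {1}; common: {1}.
  x = 4: f ≡ 0 at y ∈ {1}; g ≡ 0 at y ∈ {3}; common: ∅.
  x = 5: f ≡ 0 at y ∈ {1}; g ≡ 0 at y ∈ {5}; common: ∅.
  x = 6: f ≡ 0 at y ∈ {1}; g ≡ 0 at y ∈ {0}; common: ∅.
Collecting: common zeros = {(3, 1)}, so the count is 1.
Comparison with the Bézout bound: 1 ≤ 1 = deg(f)·deg(g), as expected for curves with no common component (the bound is attained).


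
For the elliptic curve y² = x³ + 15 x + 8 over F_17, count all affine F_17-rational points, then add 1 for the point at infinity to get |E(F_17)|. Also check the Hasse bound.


Affine points = {(0, 5), (0, 12), (4, 8), (4, 9), (5, 2), (5, 15), (6, 5), (6, 12), (10, 6), (10, 11), (11, 5), (11, 12), (14, 2), (14, 15), (15, 2), (15, 15), (16, 3), (16, 14)}; affine count = 18; |E(F_17)| = 19.

Discriminant check: Δ ∝ 4a³ + 27b² = 4·15³ + 27·8² = 4·3375 + 27·64 ≡ 13 (mod 17). Nonzero ⇒ E is nonsingular.
For each x ∈ F_17, compute rhs = x³ + 15·x + 8 mod 17, then count y ∈ F_17 with y² ≡ rhs.
  x = 0: rhs = 8, matching y values: 5, 12 (2 points).
  x = 1: rhs = 7, matching y values: none (0 points).
  x = 2: rhs = 12, matching y values: none (0 points).
  x = 3: rhs = 12, matching y values: none (0 points).
  x = 4: rhs = 13, matching y values: 8, 9 (2 points).
  x = 5: rhs = 4, matching y values: 2, 15 (2 points).
  x = 6: rhs = 8, matching y values: 5, 12 (2 points).
  x = 7: rhs = 14, matching y values: none (0 points).
  x = 8: rhs = 11, matching y values: none (0 points).
  x = 9: rhs = 5, matching y values: none (0 points).
  x = 10: rhs = 2, matching y values: 6, 11 (2 points).
  x = 11: rhs = 8, matching y values: 5, 12 (2 points).
  x = 12: rhs = 12, matching y values: none (0 points).
  x = 13: rhs = 3, matching y values: none (0 points).
  x = 14: rhs = 4, matching y values: 2, 15 (2 points).
  x = 15: rhs = 4, matching y values: 2, 15 (2 points).
  x = 16: rhs = 9, matching y values: 3, 14 (2 points).
Total affine count: 18.
Full point count |E(F_17)| = 18 + 1 = 19.
Hasse bound: |19 − (17+1)| = |1| = 1 ≤ 2√17 ≈ 8.2462 ✓.


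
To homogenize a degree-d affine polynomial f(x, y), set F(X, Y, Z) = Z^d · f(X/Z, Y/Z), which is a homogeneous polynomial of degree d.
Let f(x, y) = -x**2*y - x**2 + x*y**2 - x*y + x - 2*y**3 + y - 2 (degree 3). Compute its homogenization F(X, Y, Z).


F(X, Y, Z) = -X**2*Y - X**2*Z + X*Y**2 - X*Y*Z + X*Z**2 - 2*Y**3 + Y*Z**2 - 2*Z**3

deg(f) = 3.
Substitute x = X/Z, y = Y/Z into f, then multiply by Z^3.
  monomial -1·x^2·y^1 ↦ -1·X^2·Y^1·Z^0.
  monomial -1·x^2·y^0 ↦ -1·X^2·Y^0·Z^1.
  monomial 1·x^1·y^2 ↦ 1·X^1·Y^2·Z^0.
  monomial -1·x^1·y^1 ↦ -1·X^1·Y^1·Z^1.
  monomial 1·x^1·y^0 ↦ 1·X^1·Y^0·Z^2.
  monomial -2·x^0·y^3 ↦ -2·X^0·Y^3·Z^0.
  monomial 1·x^0·y^1 ↦ 1·X^0·Y^1·Z^2.
  monomial -2·x^0·y^0 ↦ -2·X^0·Y^0·Z^3.
Collecting: F(X, Y, Z) = -X**2*Y - X**2*Z + X*Y**2 - X*Y*Z + X*Z**2 - 2*Y**3 + Y*Z**2 - 2*Z**3.


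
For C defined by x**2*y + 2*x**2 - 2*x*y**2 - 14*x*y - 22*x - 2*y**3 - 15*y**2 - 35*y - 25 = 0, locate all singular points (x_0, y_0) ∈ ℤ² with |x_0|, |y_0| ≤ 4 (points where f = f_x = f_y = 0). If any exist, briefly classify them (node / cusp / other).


Singular points: {(1, -3)}; classification: node.

Compute partial derivatives:
  f_x = 2*x*y + 4*x - 2*y**2 - 14*y - 22.
  f_y = x**2 - 4*x*y - 14*x - 6*y**2 - 30*y - 35.
Scan x_0 ∈ {−4, ..., 4}. For each x_0, f_y(x_0, y) is a polynomial in y; find its integer roots y ∈ {−4, ..., 4}, then test f_x and f at those candidates.
  x = -4: f_y(-4, y) = -6*y**2 - 14*y + 37; no integer root y with |y| ≤ 4.
  x = -3: f_y(-3, y) = -6*y**2 - 18*y + 16; no integer root y with |y| ≤ 4.
  x = -2: f_y(-2, y) = -6*y**2 - 22*y - 3; no integer root y with |y| ≤ 4.
  x = -1: f_y(-1, y) = -6*y**2 - 26*y - 20; vanishes at y ∈ {-1}. (-1, -1): f_x = -12 ≠ 0.
  x = 0: f_y(0, y) = -6*y**2 - 30*y - 35; no integer root y with |y| ≤ 4.
  x = 1: f_y(1, y) = -6*y**2 - 34*y - 48; vanishes at y ∈ {-3}. (1, -3): f_x = 0, f = 0 — SINGULAR.
  x = 2: f_y(2, y) = -6*y**2 - 38*y - 59; no integer root y with |y| ≤ 4.
  x = 3: f_y(3, y) = -6*y**2 - 42*y - 68; no integer root y with |y| ≤ 4.
  x = 4: f_y(4, y) = -6*y**2 - 46*y - 75; no integer root y with |y| ≤ 4.
Only singular point on the grid: (1, -3).
Classify: substitute x = 1 + u, y = -3 + v and expand: f = u**2*v - u**2 - 2*u*v**2 - 2*v**3 + v**2.
No constant or linear terms (consistent with a singular point). Quadratic part: -u**2 + v**2. Cubic part: u**2*v - 2*u*v**2 - 2*v**3.
The quadratic part v**2 - u**2 = (v − u)(v + u) splits into two distinct linear factors, so there are two distinct tangent lines y − -3 = ±(x − 1) — this is a node (ordinary double point).
Classification: node.


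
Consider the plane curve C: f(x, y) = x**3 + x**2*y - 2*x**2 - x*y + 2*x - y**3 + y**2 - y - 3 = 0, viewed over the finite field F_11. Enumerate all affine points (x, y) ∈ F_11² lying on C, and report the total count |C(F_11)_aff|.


Affine F_11-points: {(0, 4), (0, 9), (0, 10), (2, 7), (2, 9), (3, 8), (4, 2), (4, 4), (4, 6), (5, 3), (5, 4), (5, 5), (6, 5), (7, 1), (8, 5)}; count = 15.

For each of the 121 pairs (x, y) ∈ F_11², evaluate f(x, y) mod 11. Record the zeros.
  x = 0: [0↦8, 1↦7, 2↦2, 3↦9, 4↦0, 5↦2, 6↦9, 7↦4, 8↦3, 9↦0, 10↦0]  zeros at y ∈ {4, 9, 10}
  x = 1: [0↦9, 1↦8, 2↦3, 3↦10, 4↦1, 5↦3, 6↦10, 7↦5, 8↦4, 9↦1, 10↦1]  zeros at y ∈ ∅
  x = 2: [0↦1, 1↦2, 2↦10, 3↦8, 4↦1, 5↦5, 6↦3, 7↦0, 8↦1, 9↦0, 10↦2]  zeros at y ∈ {7, 9}
  x = 3: [0↦1, 1↦6, 2↦7, 3↦9, 4↦6, 5↦3, 6↦5, 7↦6, 8↦0, 9↦3, 10↦9]  zeros at y ∈ {8}
  x = 4: [0↦4, 1↦4, 2↦0, 3↦8, 4↦0, 5↦3, 6↦0, 7↦7, 8↦7, 9↦5, 10↦6]  zeros at y ∈ {2, 4, 6}
  x = 5: [0↦5, 1↦2, 2↦6, 3↦0, 4↦0, 5↦0, 6↦5, 7↦9, 8↦6, 9↦1, 10↦10]  zeros at y ∈ {3, 4, 5}
  x = 6: [0↦10, 1↦6, 2↦9, 3↦2, 4↦1, 5↦0, 6↦4, 7↦7, 8↦3, 9↦8, 10↦5]  zeros at y ∈ {5}
  x = 7: [0↦3, 1↦0, 2↦4, 3↦9, 4↦9, 5↦9, 6↦3, 7↦7, 8↦4, 9↦10, 10↦8]  zeros at y ∈ {1}
  x = 8: [0↦1, 1↦1, 2↦8, 3↦5, 4↦8, 5↦0, 6↦8, 7↦4, 8↦4, 9↦2, 10↦3]  zeros at y ∈ {5}
  x = 9: [0↦10, 1↦4, 2↦5, 3↦7, 4↦4, 5↦1, 6↦3, 7↦4, 8↦9, 9↦1, 10↦7]  zeros at y ∈ ∅
  x = 10: [0↦3, 1↦4, 2↦1, 3↦10, 4↦3, 5↦7, 6↦5, 7↦2, 8↦3, 9↦2, 10↦4]  zeros at y ∈ ∅
Collecting zeros: affine points = {(0, 4), (0, 9), (0, 10), (2, 7), (2, 9), (3, 8), (4, 2), (4, 4), (4, 6), (5, 3), (5, 4), (5, 5), (6, 5), (7, 1), (8, 5)}.
Total count |C(F_11)_aff| = 15.


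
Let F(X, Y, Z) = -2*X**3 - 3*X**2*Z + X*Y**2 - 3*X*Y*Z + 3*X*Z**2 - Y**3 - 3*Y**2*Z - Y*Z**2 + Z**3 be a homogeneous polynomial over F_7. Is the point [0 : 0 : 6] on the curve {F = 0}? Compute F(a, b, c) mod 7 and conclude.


F(0,0,6) ≡ 6 (mod 7); P is NOT on the curve.

Evaluate F(0, 0, 6) term-by-term (mod 7).
  -2*X**3 ↦ -2·0·1·1 = 0
  -3*X**2*Z ↦ -3·0·1·6 = 0
  X*Y**2 ↦ 1·0·0·1 = 0
  -3*X*Y*Z ↦ -3·0·0·6 = 0
  3*X*Z**2 ↦ 3·0·1·36 = 0
  -Y**3 ↦ -1·1·0·1 = 0
  -3*Y**2*Z ↦ -3·1·0·6 = 0
  -Y*Z**2 ↦ -1·1·0·36 = 0
  Z**3 ↦ 1·1·1·216 = 216
Sum: F(0, 0, 6) = (0) + (0) + (0) + (0) + (0) + (0) + (0) + (0) + (216) = 216.
Reducing mod 7: 216 ≡ 6 (mod 7).
Since F(a, b, c) ≡ 6 ≠ 0 (mod 7), P does NOT lie on the curve.


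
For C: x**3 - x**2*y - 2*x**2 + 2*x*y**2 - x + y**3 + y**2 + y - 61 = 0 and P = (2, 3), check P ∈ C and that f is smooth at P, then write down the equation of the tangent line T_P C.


Tangent line at P: 9*x + 54*y - 180 = 0.

Step 1: f(2, 3) = 0, so P lies on C.
Step 2: partial derivatives
  f_x(x, y) = 3*x**2 - 2*x*y - 4*x + 2*y**2 - 1, f_y(x, y) = -x**2 + 4*x*y + 3*y**2 + 2*y + 1.
  f_x(P) = 9, f_y(P) = 54 (gradient nonzero, so P is smooth).
Step 3: tangent line at P: 9·(x − 2) + 54·(y − 3) = 0.
Expanding: 9*x + 54*y - 180 = 0.


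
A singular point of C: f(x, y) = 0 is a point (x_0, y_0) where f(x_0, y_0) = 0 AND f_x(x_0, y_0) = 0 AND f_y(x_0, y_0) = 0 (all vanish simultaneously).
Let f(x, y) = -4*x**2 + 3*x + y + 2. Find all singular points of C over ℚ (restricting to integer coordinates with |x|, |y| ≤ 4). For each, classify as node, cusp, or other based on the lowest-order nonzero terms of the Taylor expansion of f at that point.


No singular points in the scanned grid; C is smooth there.

Compute partial derivatives:
  f_x = 3 - 8*x.
  f_y = 1.
f_y = 1 is a nonzero constant, so f_y never vanishes: no point (x, y) can satisfy f = f_x = f_y = 0. In particular no (x, y) ∈ {−4, ..., 4}² is singular; the curve is smooth.


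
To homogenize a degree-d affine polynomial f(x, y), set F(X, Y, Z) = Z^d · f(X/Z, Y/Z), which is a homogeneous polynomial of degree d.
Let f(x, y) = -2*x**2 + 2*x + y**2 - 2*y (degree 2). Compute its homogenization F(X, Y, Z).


F(X, Y, Z) = -2*X**2 + 2*X*Z + Y**2 - 2*Y*Z

deg(f) = 2.
Substitute x = X/Z, y = Y/Z into f, then multiply by Z^2.
  monomial -2·x^2·y^0 ↦ -2·X^2·Y^0·Z^0.
  monomial 2·x^1·y^0 ↦ 2·X^1·Y^0·Z^1.
  monomial 1·x^0·y^2 ↦ 1·X^0·Y^2·Z^0.
  monomial -2·x^0·y^1 ↦ -2·X^0·Y^1·Z^1.
Collecting: F(X, Y, Z) = -2*X**2 + 2*X*Z + Y**2 - 2*Y*Z.


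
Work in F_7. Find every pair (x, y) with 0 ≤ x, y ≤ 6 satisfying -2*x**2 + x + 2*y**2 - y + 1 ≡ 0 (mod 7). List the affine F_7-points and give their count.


Affine F_7-points: {(0, 2), (1, 0), (1, 4), (3, 0), (3, 4), (4, 2)}; count = 6.

For each of the 49 pairs (x, y) ∈ F_7², evaluate f(x, y) mod 7. Record the zeros.
  x = 0: [0↦1, 1↦2, 2↦0, 3↦2, 4↦1, 5↦4, 6↦4]  zeros at y ∈ {2}
  x = 1: [0↦0, 1↦1, 2↦6, 3↦1, 4↦0, 5↦3, 6↦3]  zeros at y ∈ {0, 4}
  x = 2: [0↦2, 1↦3, 2↦1, 3↦3, 4↦2, 5↦5, 6↦5]  zeros at y ∈ ∅
  x = 3: [0↦0, 1↦1, 2↦6, 3↦1, 4↦0, 5↦3, 6↦3]  zeros at y ∈ {0, 4}
  x = 4: [0↦1, 1↦2, 2↦0, 3↦2, 4↦1, 5↦4, 6↦4]  zeros at y ∈ {2}
  x = 5: [0↦5, 1↦6, 2↦4, 3↦6, 4↦5, 5↦1, 6↦1]  zeros at y ∈ ∅
  x = 6: [0↦5, 1↦6, 2↦4, 3↦6, 4↦5, 5↦1, 6↦1]  zeros at y ∈ ∅
Collecting zeros: affine points = {(0, 2), (1, 0), (1, 4), (3, 0), (3, 4), (4, 2)}.
Total count |C(F_7)_aff| = 6.


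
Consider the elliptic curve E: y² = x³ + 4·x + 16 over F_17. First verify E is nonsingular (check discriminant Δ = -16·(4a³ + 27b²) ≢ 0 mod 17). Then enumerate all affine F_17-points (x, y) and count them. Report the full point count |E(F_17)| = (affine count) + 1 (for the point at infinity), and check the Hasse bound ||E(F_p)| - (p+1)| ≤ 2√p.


Affine points = {(0, 4), (0, 13), (1, 2), (1, 15), (2, 7), (2, 10), (3, 2), (3, 15), (5, 5), (5, 12), (6, 1), (6, 16), (7, 8), (7, 9), (8, 4), (8, 13), (9, 4), (9, 13), (10, 6), (10, 11), (13, 2), (13, 15), (15, 0)}; affine count = 23; |E(F_17)| = 24.

Discriminant check: Δ ∝ 4a³ + 27b² = 4·4³ + 27·16² = 4·64 + 27·256 ≡ 11 (mod 17). Nonzero ⇒ E is nonsingular.
For each x ∈ F_17, compute rhs = x³ + 4·x + 16 mod 17, then count y ∈ F_17 with y² ≡ rhs.
  x = 0: rhs = 16, matching y values: 4, 13 (2 points).
  x = 1: rhs = 4, matching y values: 2, 15 (2 points).
  x = 2: rhs = 15, matching y values: 7, 10 (2 points).
  x = 3: rhs = 4, matching y values: 2, 15 (2 points).
  x = 4: rhs = 11, matching y values: none (0 points).
  x = 5: rhs = 8, matching y values: 5, 12 (2 points).
  x = 6: rhs = 1, matching y values: 1, 16 (2 points).
  x = 7: rhs = 13, matching y values: 8, 9 (2 points).
  x = 8: rhs = 16, matching y values: 4, 13 (2 points).
  x = 9: rhs = 16, matching y values: 4, 13 (2 points).
  x = 10: rhs = 2, matching y values: 6, 11 (2 points).
  x = 11: rhs = 14, matching y values: none (0 points).
  x = 12: rhs = 7, matching y values: none (0 points).
  x = 13: rhs = 4, matching y values: 2, 15 (2 points).
  x = 14: rhs = 11, matching y values: none (0 points).
  x = 15: rhs = 0, matching y values: 0 (1 points).
  x = 16: rhs = 11, matching y values: none (0 points).
Total affine count: 23.
Full point count |E(F_17)| = 23 + 1 = 24.
Hasse bound: |24 − (17+1)| = |6| = 6 ≤ 2√17 ≈ 8.2462 ✓.


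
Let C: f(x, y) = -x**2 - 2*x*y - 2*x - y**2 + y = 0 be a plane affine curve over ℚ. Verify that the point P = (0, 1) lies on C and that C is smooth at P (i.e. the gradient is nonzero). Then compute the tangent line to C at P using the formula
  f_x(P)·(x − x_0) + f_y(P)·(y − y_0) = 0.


Tangent line at P: -4*x - y + 1 = 0.

Step 1: f(0, 1) = 0, so P lies on C.
Step 2: partial derivatives
  f_x(x, y) = -2*x - 2*y - 2, f_y(x, y) = -2*x - 2*y + 1.
  f_x(P) = -4, f_y(P) = -1 (gradient nonzero, so P is smooth).
Step 3: tangent line at P: -4·(x − 0) + -1·(y − 1) = 0.
Expanding: -4*x - y + 1 = 0.


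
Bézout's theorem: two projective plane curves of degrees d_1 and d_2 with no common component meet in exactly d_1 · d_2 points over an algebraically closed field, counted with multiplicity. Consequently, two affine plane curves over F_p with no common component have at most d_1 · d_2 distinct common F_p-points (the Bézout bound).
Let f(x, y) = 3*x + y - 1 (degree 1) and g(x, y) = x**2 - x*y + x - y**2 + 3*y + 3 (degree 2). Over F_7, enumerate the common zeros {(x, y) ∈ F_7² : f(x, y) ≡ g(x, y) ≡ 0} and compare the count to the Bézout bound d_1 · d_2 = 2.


Common zeros: {(2, 2), (3, 6)}; count = 2; Bézout bound = 2.

deg(f) = 1, deg(g) = 2, so Bézout bound = 2.
Scan x ∈ F_7. For each x, list the y ∈ F_7 with f(x, y) ≡ 0 and those with g(x, y) ≡ 0 (mod 7); the common zeros in that column are the intersection.
  x = 0: f ≡ 0 at y ∈ {1}; g ≡ 0 at y ∈ {5}; common: ∅.
  x = 1: f ≡ 0 at y ∈ {5}; g ≡ 0 at y ∈ ∅; common: ∅.
  x = 2: f ≡ 0 at y ∈ {2}; g ≡ 0 at y ∈ {2, 6}; common: {2}.
  x = 3: f ≡ 0 at y ∈ {6}; g ≡ 0 at y ∈ {1, 6}; common: {6}.
  x = 4: f ≡ 0 at y ∈ {3}; g ≡ 0 at y ∈ {1, 5}; common: ∅.
  x = 5: f ≡ 0 at y ∈ {0}; g ≡ 0 at y ∈ ∅; common: ∅.
  x = 6: f ≡ 0 at y ∈ {4}; g ≡ 0 at y ∈ {2}; common: ∅.
Collecting: common zeros = {(2, 2), (3, 6)}, so the count is 2.
Comparison with the Bézout bound: 2 ≤ 2 = deg(f)·deg(g), as expected for curves with no common component (the bound is attained).


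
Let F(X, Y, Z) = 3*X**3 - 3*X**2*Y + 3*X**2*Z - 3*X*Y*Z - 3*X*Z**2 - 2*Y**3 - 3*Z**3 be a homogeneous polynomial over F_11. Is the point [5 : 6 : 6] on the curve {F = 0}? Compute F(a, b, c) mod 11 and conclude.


F(5,6,6) ≡ 8 (mod 11); P is NOT on the curve.

Evaluate F(5, 6, 6) term-by-term (mod 11).
  3*X**3 ↦ 3·125·1·1 = 375
  -3*X**2*Y ↦ -3·25·6·1 = -450
  3*X**2*Z ↦ 3·25·1·6 = 450
  -3*X*Y*Z ↦ -3·5·6·6 = -540
  -3*X*Z**2 ↦ -3·5·1·36 = -540
  -2*Y**3 ↦ -2·1·216·1 = -432
  -3*Z**3 ↦ -3·1·1·216 = -648
Sum: F(5, 6, 6) = (375) + (-450) + (450) + (-540) + (-540) + (-432) + (-648) = -1785.
Reducing mod 11: -1785 ≡ 8 (mod 11).
Since F(a, b, c) ≡ 8 ≠ 0 (mod 11), P does NOT lie on the curve.


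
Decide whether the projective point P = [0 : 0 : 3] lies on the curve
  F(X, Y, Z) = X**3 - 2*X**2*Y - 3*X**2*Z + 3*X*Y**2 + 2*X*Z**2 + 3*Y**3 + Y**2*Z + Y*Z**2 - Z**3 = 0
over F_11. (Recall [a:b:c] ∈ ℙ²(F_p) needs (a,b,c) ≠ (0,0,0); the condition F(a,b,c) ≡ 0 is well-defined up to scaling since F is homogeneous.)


F(0,0,3) ≡ 6 (mod 11); P is NOT on the curve.

Evaluate F(0, 0, 3) term-by-term (mod 11).
  X**3 ↦ 1·0·1·1 = 0
  -2*X**2*Y ↦ -2·0·0·1 = 0
  -3*X**2*Z ↦ -3·0·1·3 = 0
  3*X*Y**2 ↦ 3·0·0·1 = 0
  2*X*Z**2 ↦ 2·0·1·9 = 0
  3*Y**3 ↦ 3·1·0·1 = 0
  Y**2*Z ↦ 1·1·0·3 = 0
  Y*Z**2 ↦ 1·1·0·9 = 0
  -Z**3 ↦ -1·1·1·27 = -27
Sum: F(0, 0, 3) = (0) + (0) + (0) + (0) + (0) + (0) + (0) + (0) + (-27) = -27.
Reducing mod 11: -27 ≡ 6 (mod 11).
Since F(a, b, c) ≡ 6 ≠ 0 (mod 11), P does NOT lie on the curve.


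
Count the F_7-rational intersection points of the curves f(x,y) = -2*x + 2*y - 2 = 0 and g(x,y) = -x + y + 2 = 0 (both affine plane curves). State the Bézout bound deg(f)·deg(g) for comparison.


Common zeros: ∅; count = 0; Bézout bound = 1.

deg(f) = 1, deg(g) = 1, so Bézout bound = 1.
Scan x ∈ F_7. For each x, list the y ∈ F_7 with f(x, y) ≡ 0 and those with g(x, y) ≡ 0 (mod 7); the common zeros in that column are the intersection.
  x = 0: f ≡ 0 at y ∈ {1}; g ≡ 0 at y ∈ {5}; common: ∅.
  x = 1: f ≡ 0 at y ∈ {2}; g ≡ 0 at y ∈ {6}; common: ∅.
  x = 2: f ≡ 0 at y ∈ {3}; g ≡ 0 at y ∈ {0}; common: ∅.
  x = 3: f ≡ 0 at y ∈ {4}; g ≡ 0 at y ∈ {1}; common: ∅.
  x = 4: f ≡ 0 at y ∈ {5}; g ≡ 0 at y ∈ {2}; common: ∅.
  x = 5: f ≡ 0 at y ∈ {6}; g ≡ 0 at y ∈ {3}; common: ∅.
  x = 6: f ≡ 0 at y ∈ {0}; g ≡ 0 at y ∈ {4}; common: ∅.
Collecting: common zeros = ∅, so the count is 0.
Comparison with the Bézout bound: 0 ≤ 1 = deg(f)·deg(g), as expected for curves with no common component (the affine F_7-count falls short of the bound because intersections may lie at infinity, over extension fields, or carry multiplicity).


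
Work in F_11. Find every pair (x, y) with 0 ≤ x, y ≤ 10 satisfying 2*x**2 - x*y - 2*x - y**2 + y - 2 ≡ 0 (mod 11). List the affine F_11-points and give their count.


Affine F_11-points: {(0, 5), (0, 7), (1, 3), (1, 8), (2, 1), (2, 9), (3, 10), (4, 0), (4, 8), (5, 1), (5, 6), (6, 2), (6, 4), (7, 2), (7, 3), (8, 0), (8, 4), (9, 5), (9, 9), (10, 6), (10, 7)}; count = 21.

For each of the 121 pairs (x, y) ∈ F_11², evaluate f(x, y) mod 11. Record the zeros.
  x = 0: [0↦9, 1↦9, 2↦7, 3↦3, 4↦8, 5↦0, 6↦1, 7↦0, 8↦8, 9↦3, 10↦7]  zeros at y ∈ {5, 7}
  x = 1: [0↦9, 1↦8, 2↦5, 3↦0, 4↦4, 5↦6, 6↦6, 7↦4, 8↦0, 9↦5, 10↦8]  zeros at y ∈ {3, 8}
  x = 2: [0↦2, 1↦0, 2↦7, 3↦1, 4↦4, 5↦5, 6↦4, 7↦1, 8↦7, 9↦0, 10↦2]  zeros at y ∈ {1, 9}
  x = 3: [0↦10, 1↦7, 2↦2, 3↦6, 4↦8, 5↦8, 6↦6, 7↦2, 8↦7, 9↦10, 10↦0]  zeros at y ∈ {10}
  x = 4: [0↦0, 1↦7, 2↦1, 3↦4, 4↦5, 5↦4, 6↦1, 7↦7, 8↦0, 9↦2, 10↦2]  zeros at y ∈ {0, 8}
  x = 5: [0↦5, 1↦0, 2↦4, 3↦6, 4↦6, 5↦4, 6↦0, 7↦5, 8↦8, 9↦9, 10↦8]  zeros at y ∈ {1, 6}
  x = 6: [0↦3, 1↦8, 2↦0, 3↦1, 4↦0, 5↦8, 6↦3, 7↦7, 8↦9, 9↦9, 10↦7]  zeros at y ∈ {2, 4}
  x = 7: [0↦5, 1↦9, 2↦0, 3↦0, 4↦9, 5↦5, 6↦10, 7↦2, 8↦3, 9↦2, 10↦10]  zeros at y ∈ {2, 3}
  x = 8: [0↦0, 1↦3, 2↦4, 3↦3, 4↦0, 5↦6, 6↦10, 7↦1, 8↦1, 9↦10, 10↦6]  zeros at y ∈ {0, 4}
  x = 9: [0↦10, 1↦1, 2↦1, 3↦10, 4↦6, 5↦0, 6↦3, 7↦4, 8↦3, 9↦0, 10↦6]  zeros at y ∈ {5, 9}
  x = 10: [0↦2, 1↦3, 2↦2, 3↦10, 4↦5, 5↦9, 6↦0, 7↦0, 8↦9, 9↦5, 10↦10]  zeros at y ∈ {6, 7}
Collecting zeros: affine points = {(0, 5), (0, 7), (1, 3), (1, 8), (2, 1), (2, 9), (3, 10), (4, 0), (4, 8), (5, 1), (5, 6), (6, 2), (6, 4), (7, 2), (7, 3), (8, 0), (8, 4), (9, 5), (9, 9), (10, 6), (10, 7)}.
Total count |C(F_11)_aff| = 21.


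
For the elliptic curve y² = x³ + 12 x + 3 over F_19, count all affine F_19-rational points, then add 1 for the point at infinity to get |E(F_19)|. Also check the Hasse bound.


Affine points = {(1, 4), (1, 15), (2, 4), (2, 15), (3, 3), (3, 16), (4, 1), (4, 18), (5, 6), (5, 13), (6, 5), (6, 14), (9, 2), (9, 17), (13, 0), (15, 9), (15, 10), (16, 4), (16, 15), (17, 3), (17, 16), (18, 3), (18, 16)}; affine count = 23; |E(F_19)| = 24.

Discriminant check: Δ ∝ 4a³ + 27b² = 4·12³ + 27·3² = 4·1728 + 27·9 ≡ 11 (mod 19). Nonzero ⇒ E is nonsingular.
For each x ∈ F_19, compute rhs = x³ + 12·x + 3 mod 19, then count y ∈ F_19 with y² ≡ rhs.
  x = 0: rhs = 3, matching y values: none (0 points).
  x = 1: rhs = 16, matching y values: 4, 15 (2 points).
  x = 2: rhs = 16, matching y values: 4, 15 (2 points).
  x = 3: rhs = 9, matching y values: 3, 16 (2 points).
  x = 4: rhs = 1, matching y values: 1, 18 (2 points).
  x = 5: rhs = 17, matching y values: 6, 13 (2 points).
  x = 6: rhs = 6, matching y values: 5, 14 (2 points).
  x = 7: rhs = 12, matching y values: none (0 points).
  x = 8: rhs = 3, matching y values: none (0 points).
  x = 9: rhs = 4, matching y values: 2, 17 (2 points).
  x = 10: rhs = 2, matching y values: none (0 points).
  x = 11: rhs = 3, matching y values: none (0 points).
  x = 12: rhs = 13, matching y values: none (0 points).
  x = 13: rhs = 0, matching y values: 0 (1 points).
  x = 14: rhs = 8, matching y values: none (0 points).
  x = 15: rhs = 5, matching y values: 9, 10 (2 points).
  x = 16: rhs = 16, matching y values: 4, 15 (2 points).
  x = 17: rhs = 9, matching y values: 3, 16 (2 points).
  x = 18: rhs = 9, matching y values: 3, 16 (2 points).
Total affine count: 23.
Full point count |E(F_19)| = 23 + 1 = 24.
Hasse bound: |24 − (19+1)| = |4| = 4 ≤ 2√19 ≈ 8.7178 ✓.


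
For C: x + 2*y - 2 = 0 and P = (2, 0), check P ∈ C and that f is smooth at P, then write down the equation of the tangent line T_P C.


Tangent line at P: x + 2*y - 2 = 0.

Step 1: f(2, 0) = 0, so P lies on C.
Step 2: partial derivatives
  f_x(x, y) = 1, f_y(x, y) = 2.
  f_x(P) = 1, f_y(P) = 2 (gradient nonzero, so P is smooth).
Step 3: tangent line at P: 1·(x − 2) + 2·(y − 0) = 0.
Expanding: x + 2*y - 2 = 0.


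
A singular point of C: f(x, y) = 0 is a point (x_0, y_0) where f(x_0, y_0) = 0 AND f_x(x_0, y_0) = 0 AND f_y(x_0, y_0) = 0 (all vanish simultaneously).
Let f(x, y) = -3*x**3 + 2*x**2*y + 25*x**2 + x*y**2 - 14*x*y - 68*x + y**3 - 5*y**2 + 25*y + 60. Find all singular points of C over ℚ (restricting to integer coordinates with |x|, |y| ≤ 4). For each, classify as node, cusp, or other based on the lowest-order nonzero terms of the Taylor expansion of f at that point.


Singular points: {(3, 1)}; classification: cusp.

Compute partial derivatives:
  f_x = -9*x**2 + 4*x*y + 50*x + y**2 - 14*y - 68.
  f_y = 2*x**2 + 2*x*y - 14*x + 3*y**2 - 10*y + 25.
Scan x_0 ∈ {−4, ..., 4}. For each x_0, f_y(x_0, y) is a polynomial in y; find its integer roots y ∈ {−4, ..., 4}, then test f_x and f at those candidates.
  x = -4: f_y(-4, y) = 3*y**2 - 18*y + 113; no integer root y with |y| ≤ 4.
  x = -3: f_y(-3, y) = 3*y**2 - 16*y + 85; no integer root y with |y| ≤ 4.
  x = -2: f_y(-2, y) = 3*y**2 - 14*y + 61; no integer root y with |y| ≤ 4.
  x = -1: f_y(-1, y) = 3*y**2 - 12*y + 41; no integer root y with |y| ≤ 4.
  x = 0: f_y(0, y) = 3*y**2 - 10*y + 25; no integer root y with |y| ≤ 4.
  x = 1: f_y(1, y) = 3*y**2 - 8*y + 13; no integer root y with |y| ≤ 4.
  x = 2: f_y(2, y) = 3*y**2 - 6*y + 5; no integer root y with |y| ≤ 4.
  x = 3: f_y(3, y) = 3*y**2 - 4*y + 1; vanishes at y ∈ {1}. (3, 1): f_x = 0, f = 0 — SINGULAR.
  x = 4: f_y(4, y) = 3*y**2 - 2*y + 1; no integer root y with |y| ≤ 4.
Only singular point on the grid: (3, 1).
Classify: substitute x = 3 + u, y = 1 + v and expand: f = -3*u**3 + 2*u**2*v + u*v**2 + v**3 + v**2.
No constant or linear terms (consistent with a singular point). Quadratic part: v**2. Cubic part: -3*u**3 + 2*u**2*v + u*v**2 + v**3.
The quadratic part v**2 is a perfect square, so there is a single (double) tangent line v = 0, i.e. y = 1. Restricting the cubic part to that line (v = 0) leaves -3*u**3 ≠ 0, so f is not divisible by v and the branch is v² ≈ 3*u**3 to lowest order — this is a cusp.
Classification: cusp.


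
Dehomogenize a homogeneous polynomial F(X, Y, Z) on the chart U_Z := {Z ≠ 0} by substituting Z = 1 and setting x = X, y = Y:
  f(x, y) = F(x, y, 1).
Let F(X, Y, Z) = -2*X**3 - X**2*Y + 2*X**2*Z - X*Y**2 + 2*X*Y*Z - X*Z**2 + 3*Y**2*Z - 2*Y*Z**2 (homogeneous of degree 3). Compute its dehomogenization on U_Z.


f(x, y) = -2*x**3 - x**2*y + 2*x**2 - x*y**2 + 2*x*y - x + 3*y**2 - 2*y

On U_Z we set Z = 1. Each monomial c·X^i·Y^j·Z^k in F becomes c·x^i·y^j·1^k = c·x^i·y^j.
Substituting Z = 1: F(X, Y, 1) = -2*x**3 - x**2*y + 2*x**2 - x*y**2 + 2*x*y - x + 3*y**2 - 2*y.
Note: deg(f) ≤ deg(F) = 3; strict inequality happens when F is divisible by Z (lost terms).


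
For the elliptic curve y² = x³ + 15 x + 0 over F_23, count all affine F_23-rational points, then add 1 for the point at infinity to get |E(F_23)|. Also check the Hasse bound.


Affine points = {(0, 0), (1, 4), (1, 19), (3, 7), (3, 16), (4, 3), (4, 20), (5, 4), (5, 19), (9, 6), (9, 17), (10, 0), (11, 1), (11, 22), (13, 0), (15, 9), (15, 14), (16, 9), (16, 14), (17, 4), (17, 19), (21, 10), (21, 13)}; affine count = 23; |E(F_23)| = 24.

Discriminant check: Δ ∝ 4a³ + 27b² = 4·15³ + 27·0² = 4·3375 + 27·0 ≡ 22 (mod 23). Nonzero ⇒ E is nonsingular.
For each x ∈ F_23, compute rhs = x³ + 15·x + 0 mod 23, then count y ∈ F_23 with y² ≡ rhs.
  x = 0: rhs = 0, matching y values: 0 (1 points).
  x = 1: rhs = 16, matching y values: 4, 19 (2 points).
  x = 2: rhs = 15, matching y values: none (0 points).
  x = 3: rhs = 3, matching y values: 7, 16 (2 points).
  x = 4: rhs = 9, matching y values: 3, 20 (2 points).
  x = 5: rhs = 16, matching y values: 4, 19 (2 points).
  x = 6: rhs = 7, matching y values: none (0 points).
  x = 7: rhs = 11, matching y values: none (0 points).
  x = 8: rhs = 11, matching y values: none (0 points).
  x = 9: rhs = 13, matching y values: 6, 17 (2 points).
  x = 10: rhs = 0, matching y values: 0 (1 points).
  x = 11: rhs = 1, matching y values: 1, 22 (2 points).
  x = 12: rhs = 22, matching y values: none (0 points).
  x = 13: rhs = 0, matching y values: 0 (1 points).
  x = 14: rhs = 10, matching y values: none (0 points).
  x = 15: rhs = 12, matching y values: 9, 14 (2 points).
  x = 16: rhs = 12, matching y values: 9, 14 (2 points).
  x = 17: rhs = 16, matching y values: 4, 19 (2 points).
  x = 18: rhs = 7, matching y values: none (0 points).
  x = 19: rhs = 14, matching y values: none (0 points).
  x = 20: rhs = 20, matching y values: none (0 points).
  x = 21: rhs = 8, matching y values: 10, 13 (2 points).
  x = 22: rhs = 7, matching y values: none (0 points).
Total affine count: 23.
Full point count |E(F_23)| = 23 + 1 = 24.
Hasse bound: |24 − (23+1)| = |0| = 0 ≤ 2√23 ≈ 9.5917 ✓.


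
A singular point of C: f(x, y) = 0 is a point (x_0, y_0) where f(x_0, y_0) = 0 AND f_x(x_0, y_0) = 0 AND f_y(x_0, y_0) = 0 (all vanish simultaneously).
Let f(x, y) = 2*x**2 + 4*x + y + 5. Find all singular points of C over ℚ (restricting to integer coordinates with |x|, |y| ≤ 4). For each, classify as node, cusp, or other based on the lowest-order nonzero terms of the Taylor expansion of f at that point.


No singular points in the scanned grid; C is smooth there.

Compute partial derivatives:
  f_x = 4*x + 4.
  f_y = 1.
f_y = 1 is a nonzero constant, so f_y never vanishes: no point (x, y) can satisfy f = f_x = f_y = 0. In particular no (x, y) ∈ {−4, ..., 4}² is singular; the curve is smooth.


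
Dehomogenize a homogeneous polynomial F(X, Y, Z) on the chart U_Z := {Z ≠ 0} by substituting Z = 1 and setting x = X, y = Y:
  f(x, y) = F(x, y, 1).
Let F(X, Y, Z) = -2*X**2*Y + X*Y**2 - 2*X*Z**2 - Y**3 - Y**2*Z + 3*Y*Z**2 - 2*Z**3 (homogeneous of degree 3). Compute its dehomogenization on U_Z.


f(x, y) = -2*x**2*y + x*y**2 - 2*x - y**3 - y**2 + 3*y - 2

On U_Z we set Z = 1. Each monomial c·X^i·Y^j·Z^k in F becomes c·x^i·y^j·1^k = c·x^i·y^j.
Substituting Z = 1: F(X, Y, 1) = -2*x**2*y + x*y**2 - 2*x - y**3 - y**2 + 3*y - 2.
Note: deg(f) ≤ deg(F) = 3; strict inequality happens when F is divisible by Z (lost terms).


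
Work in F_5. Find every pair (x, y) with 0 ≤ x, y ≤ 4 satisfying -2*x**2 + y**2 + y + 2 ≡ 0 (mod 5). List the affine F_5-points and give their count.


Affine F_5-points: {(1, 0), (1, 4), (2, 2), (3, 2), (4, 0), (4, 4)}; count = 6.

For each of the 25 pairs (x, y) ∈ F_5², evaluate f(x, y) mod 5. Record the zeros.
  x = 0: [0↦2, 1↦4, 2↦3, 3↦4, 4↦2]  zeros at y ∈ ∅
  x = 1: [0↦0, 1↦2, 2↦1, 3↦2, 4↦0]  zeros at y ∈ {0, 4}
  x = 2: [0↦4, 1↦1, 2↦0, 3↦1, 4↦4]  zeros at y ∈ {2}
  x = 3: [0↦4, 1↦1, 2↦0, 3↦1, 4↦4]  zeros at y ∈ {2}
  x = 4: [0↦0, 1↦2, 2↦1, 3↦2, 4↦0]  zeros at y ∈ {0, 4}
Collecting zeros: affine points = {(1, 0), (1, 4), (2, 2), (3, 2), (4, 0), (4, 4)}.
Total count |C(F_5)_aff| = 6.
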